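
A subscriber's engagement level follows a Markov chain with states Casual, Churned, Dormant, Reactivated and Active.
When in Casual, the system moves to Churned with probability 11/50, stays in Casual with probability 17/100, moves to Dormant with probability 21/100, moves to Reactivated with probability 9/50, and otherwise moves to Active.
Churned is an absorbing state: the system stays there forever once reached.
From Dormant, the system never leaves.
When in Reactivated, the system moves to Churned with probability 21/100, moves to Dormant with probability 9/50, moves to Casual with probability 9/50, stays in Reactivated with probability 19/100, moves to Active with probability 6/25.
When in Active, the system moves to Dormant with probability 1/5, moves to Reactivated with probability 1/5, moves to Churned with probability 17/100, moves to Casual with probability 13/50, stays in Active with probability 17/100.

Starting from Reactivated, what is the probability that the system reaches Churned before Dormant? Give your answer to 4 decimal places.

0.5163

Let h(s) be the probability of absorption at Churned starting from transient state s. Then h(Churned) = 1 and h(Dormant) = 0. By first-step analysis:
h(Casual) = 0.17·h(Casual) + 0.22·1 + 0.21·0 + 0.18·h(Reactivated) + 0.22·h(Active)
h(Reactivated) = 0.18·h(Casual) + 0.21·1 + 0.18·0 + 0.19·h(Reactivated) + 0.24·h(Active)
h(Active) = 0.26·h(Casual) + 0.17·1 + 0.2·0 + 0.2·h(Reactivated) + 0.17·h(Active)
Solving: h(Casual) = 0.5063, h(Reactivated) = 0.5163, h(Active) = 0.4878.
Starting from Reactivated, the probability is 0.5163.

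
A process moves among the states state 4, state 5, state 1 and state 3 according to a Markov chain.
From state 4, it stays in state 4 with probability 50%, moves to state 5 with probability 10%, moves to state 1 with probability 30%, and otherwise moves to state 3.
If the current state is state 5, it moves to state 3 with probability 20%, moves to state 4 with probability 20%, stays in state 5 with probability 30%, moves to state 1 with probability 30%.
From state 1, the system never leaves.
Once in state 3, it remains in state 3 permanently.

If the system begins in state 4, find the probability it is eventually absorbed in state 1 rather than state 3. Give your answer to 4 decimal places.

0.7273

Let h(s) be the probability of absorption at state 1 starting from transient state s. Then h(state 1) = 1 and h(state 3) = 0. By first-step analysis:
h(state 4) = 0.5·h(state 4) + 0.1·h(state 5) + 0.3·1 + 0.1·0
h(state 5) = 0.2·h(state 4) + 0.3·h(state 5) + 0.3·1 + 0.2·0
Solving: h(state 4) = 0.7273, h(state 5) = 0.6364.
Starting from state 4, the probability is 0.7273.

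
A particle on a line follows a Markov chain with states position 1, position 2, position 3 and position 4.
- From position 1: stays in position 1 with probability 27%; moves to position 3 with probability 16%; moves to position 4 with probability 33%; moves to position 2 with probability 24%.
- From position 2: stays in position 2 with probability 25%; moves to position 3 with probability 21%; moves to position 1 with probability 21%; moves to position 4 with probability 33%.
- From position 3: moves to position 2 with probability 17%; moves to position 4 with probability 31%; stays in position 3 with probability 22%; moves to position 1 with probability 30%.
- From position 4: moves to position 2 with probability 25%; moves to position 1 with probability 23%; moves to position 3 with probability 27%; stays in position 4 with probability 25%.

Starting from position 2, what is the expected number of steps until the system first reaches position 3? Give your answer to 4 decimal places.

4.6117

Let t(s) be the expected number of steps to first reach position 3 from state s, with t(position 3) = 0. Conditioning on the first step:
t(position 1) = 1 + 0.27·t(position 1) + 0.24·t(position 2) + 0.33·t(position 4)
t(position 2) = 1 + 0.21·t(position 1) + 0.25·t(position 2) + 0.33·t(position 4)
t(position 4) = 1 + 0.23·t(position 1) + 0.25·t(position 2) + 0.25·t(position 4)
Solving: t(position 1) = 4.8570, t(position 2) = 4.6117, t(position 4) = 4.3601.
Expected steps from position 2 to position 3: 4.6117.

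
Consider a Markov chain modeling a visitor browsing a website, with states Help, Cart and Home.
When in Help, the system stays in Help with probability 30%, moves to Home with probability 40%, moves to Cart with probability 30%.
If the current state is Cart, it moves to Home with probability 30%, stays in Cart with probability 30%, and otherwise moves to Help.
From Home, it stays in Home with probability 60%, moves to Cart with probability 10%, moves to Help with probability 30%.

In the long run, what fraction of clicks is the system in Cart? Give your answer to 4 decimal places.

Let the stationary distribution be π with π = πP and π_1 + π_2 + π_3 = 1.
π_1 = 0.3·π_1 + 0.4·π_2 + 0.3·π_3
π_2 = 0.3·π_1 + 0.3·π_2 + 0.1·π_3
Solving with the normalization constraint gives π = (0.3205, 0.2051, 0.4744).
So the stationary probability of Cart is 0.2051.

0.2051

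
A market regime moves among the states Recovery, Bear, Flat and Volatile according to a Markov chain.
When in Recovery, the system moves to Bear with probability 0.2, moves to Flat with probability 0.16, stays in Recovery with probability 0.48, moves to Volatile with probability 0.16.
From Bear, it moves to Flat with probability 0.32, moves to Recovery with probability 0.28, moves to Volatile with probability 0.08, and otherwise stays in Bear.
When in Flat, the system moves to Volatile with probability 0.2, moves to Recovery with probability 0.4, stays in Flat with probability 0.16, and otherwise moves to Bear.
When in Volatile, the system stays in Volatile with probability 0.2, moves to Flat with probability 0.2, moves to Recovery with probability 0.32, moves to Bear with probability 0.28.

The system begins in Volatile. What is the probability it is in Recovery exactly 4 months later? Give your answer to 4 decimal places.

0.3884

Propagate the distribution vector 4 months from Volatile.
After 0 months: (0.0000, 0.0000, 0.0000, 1.0000)
After 1 month: (0.3200, 0.2800, 0.2000, 0.2000)
After 2 months: (0.3760, 0.2576, 0.2128, 0.1536)
After 3 months: (0.3869, 0.2517, 0.2074, 0.1540)
After 4 months: (0.3884, 0.2508, 0.2064, 0.1543)
P(in Recovery after 4 months) = 0.3884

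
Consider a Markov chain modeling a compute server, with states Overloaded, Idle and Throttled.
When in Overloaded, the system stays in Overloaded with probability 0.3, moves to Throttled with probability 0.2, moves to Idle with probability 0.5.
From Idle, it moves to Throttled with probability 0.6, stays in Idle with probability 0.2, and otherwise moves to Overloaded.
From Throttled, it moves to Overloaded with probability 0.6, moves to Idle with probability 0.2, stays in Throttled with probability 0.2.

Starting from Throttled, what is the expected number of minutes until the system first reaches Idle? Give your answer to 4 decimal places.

Let t(s) be the expected number of minutes to first reach Idle from state s, with t(Idle) = 0. Conditioning on the first minute:
t(Overloaded) = 1 + 0.3·t(Overloaded) + 0.2·t(Throttled)
t(Throttled) = 1 + 0.6·t(Overloaded) + 0.2·t(Throttled)
Solving: t(Overloaded) = 2.2727, t(Throttled) = 2.9545.
Expected minutes from Throttled to Idle: 2.9545.

2.9545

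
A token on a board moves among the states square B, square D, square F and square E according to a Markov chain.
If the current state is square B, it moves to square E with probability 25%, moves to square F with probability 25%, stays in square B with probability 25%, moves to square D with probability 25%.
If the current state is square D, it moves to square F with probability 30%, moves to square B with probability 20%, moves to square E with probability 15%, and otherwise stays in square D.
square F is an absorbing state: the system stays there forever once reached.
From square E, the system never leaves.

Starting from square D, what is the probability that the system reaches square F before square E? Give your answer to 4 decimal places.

0.6286

Let h(s) be the probability of absorption at square F starting from transient state s. Then h(square F) = 1 and h(square E) = 0. By first-step analysis:
h(square B) = 0.25·h(square B) + 0.25·h(square D) + 0.25·1 + 0.25·0
h(square D) = 0.2·h(square B) + 0.35·h(square D) + 0.3·1 + 0.15·0
Solving: h(square B) = 0.5429, h(square D) = 0.6286.
Starting from square D, the probability is 0.6286.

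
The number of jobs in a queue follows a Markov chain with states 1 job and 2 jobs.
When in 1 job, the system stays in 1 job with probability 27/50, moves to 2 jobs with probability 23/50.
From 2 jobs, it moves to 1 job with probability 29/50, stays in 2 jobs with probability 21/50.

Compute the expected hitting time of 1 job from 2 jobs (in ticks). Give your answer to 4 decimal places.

1.7241

Let t(s) be the expected number of ticks to first reach 1 job from state s, with t(1 job) = 0. Conditioning on the first tick:
t(2 jobs) = 1 + 0.42·t(2 jobs)
Solving: t(2 jobs) = 1.7241.
Expected ticks from 2 jobs to 1 job: 1.7241.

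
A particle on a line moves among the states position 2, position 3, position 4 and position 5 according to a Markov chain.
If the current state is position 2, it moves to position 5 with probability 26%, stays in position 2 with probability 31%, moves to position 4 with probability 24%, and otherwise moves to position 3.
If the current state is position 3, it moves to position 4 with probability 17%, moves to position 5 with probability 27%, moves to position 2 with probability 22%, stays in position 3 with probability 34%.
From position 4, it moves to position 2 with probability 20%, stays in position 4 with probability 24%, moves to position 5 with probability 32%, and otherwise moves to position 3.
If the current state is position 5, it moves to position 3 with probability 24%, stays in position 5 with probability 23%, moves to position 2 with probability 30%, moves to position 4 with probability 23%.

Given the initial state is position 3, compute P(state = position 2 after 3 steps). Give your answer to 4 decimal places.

0.2602

Propagate the distribution vector 3 steps from position 3.
After 0 steps: (0.0000, 1.0000, 0.0000, 0.0000)
After 1 step: (0.2200, 0.3400, 0.1700, 0.2700)
After 2 steps: (0.2580, 0.2630, 0.2135, 0.2655)
After 3 steps: (0.2602, 0.2534, 0.2189, 0.2675)
P(in position 2 after 3 steps) = 0.2602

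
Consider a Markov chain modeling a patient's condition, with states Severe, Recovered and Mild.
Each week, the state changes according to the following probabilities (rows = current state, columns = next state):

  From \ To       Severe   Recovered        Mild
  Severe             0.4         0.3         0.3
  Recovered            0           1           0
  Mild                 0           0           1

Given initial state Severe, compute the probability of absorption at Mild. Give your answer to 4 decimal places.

Let h(s) be the probability of absorption at Mild starting from transient state s. Then h(Mild) = 1 and h(Recovered) = 0. By first-step analysis:
h(Severe) = 0.4·h(Severe) + 0.3·0 + 0.3·1
Solving: h(Severe) = 0.5000.
Starting from Severe, the probability is 0.5000.

0.5000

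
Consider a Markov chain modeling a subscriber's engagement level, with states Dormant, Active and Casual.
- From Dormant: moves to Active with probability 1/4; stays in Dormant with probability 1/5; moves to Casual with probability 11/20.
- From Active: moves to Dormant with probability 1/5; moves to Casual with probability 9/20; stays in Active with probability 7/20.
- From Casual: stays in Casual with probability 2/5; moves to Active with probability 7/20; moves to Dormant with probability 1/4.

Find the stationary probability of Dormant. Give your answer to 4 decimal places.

Let the stationary distribution be π with π = πP and π_1 + π_2 + π_3 = 1.
π_1 = 0.2·π_1 + 0.2·π_2 + 0.25·π_3
π_2 = 0.25·π_1 + 0.35·π_2 + 0.35·π_3
Solving with the normalization constraint gives π = (0.2225, 0.3278, 0.4498).
So the stationary probability of Dormant is 0.2225.

0.2225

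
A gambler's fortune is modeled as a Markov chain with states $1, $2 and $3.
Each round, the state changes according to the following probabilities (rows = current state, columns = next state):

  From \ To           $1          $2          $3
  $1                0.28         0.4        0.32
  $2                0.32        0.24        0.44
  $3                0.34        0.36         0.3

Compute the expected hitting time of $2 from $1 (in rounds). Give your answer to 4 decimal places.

2.5810

Let t(s) be the expected number of rounds to first reach $2 from state s, with t($2) = 0. Conditioning on the first round:
t($1) = 1 + 0.28·t($1) + 0.32·t($3)
t($3) = 1 + 0.34·t($1) + 0.3·t($3)
Solving: t($1) = 2.5810, t($3) = 2.6822.
Expected rounds from $1 to $2: 2.5810.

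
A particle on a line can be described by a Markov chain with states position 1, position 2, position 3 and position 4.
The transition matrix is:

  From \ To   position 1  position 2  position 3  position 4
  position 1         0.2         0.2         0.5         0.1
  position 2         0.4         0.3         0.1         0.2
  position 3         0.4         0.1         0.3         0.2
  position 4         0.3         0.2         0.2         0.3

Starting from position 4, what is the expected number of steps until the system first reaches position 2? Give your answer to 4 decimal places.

5.9627

Let t(s) be the expected number of steps to first reach position 2 from state s, with t(position 2) = 0. Conditioning on the first step:
t(position 1) = 1 + 0.2·t(position 1) + 0.5·t(position 3) + 0.1·t(position 4)
t(position 3) = 1 + 0.4·t(position 1) + 0.3·t(position 3) + 0.2·t(position 4)
t(position 4) = 1 + 0.3·t(position 1) + 0.2·t(position 3) + 0.3·t(position 4)
Solving: t(position 1) = 6.1491, t(position 3) = 6.6460, t(position 4) = 5.9627.
Expected steps from position 4 to position 2: 5.9627.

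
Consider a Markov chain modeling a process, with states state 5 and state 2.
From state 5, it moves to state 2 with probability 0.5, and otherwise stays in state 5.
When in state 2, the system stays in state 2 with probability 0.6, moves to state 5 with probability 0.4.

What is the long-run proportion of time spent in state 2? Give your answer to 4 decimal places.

Let the stationary distribution be π with π = πP and π_1 + π_2 = 1.
π_1 = 0.5·π_1 + 0.4·π_2
Solving with the normalization constraint gives π = (0.4444, 0.5556).
So the stationary probability of state 2 is 0.5556.

0.5556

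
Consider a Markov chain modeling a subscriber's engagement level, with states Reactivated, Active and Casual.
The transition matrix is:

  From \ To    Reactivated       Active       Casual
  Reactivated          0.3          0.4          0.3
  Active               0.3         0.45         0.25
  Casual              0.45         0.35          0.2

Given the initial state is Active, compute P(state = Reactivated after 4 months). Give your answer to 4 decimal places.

0.3381

Propagate the distribution vector 4 months from Active.
After 0 months: (0.0000, 1.0000, 0.0000)
After 1 month: (0.3000, 0.4500, 0.2500)
After 2 months: (0.3375, 0.4100, 0.2525)
After 3 months: (0.3379, 0.4079, 0.2543)
After 4 months: (0.3381, 0.4077, 0.2542)
P(in Reactivated after 4 months) = 0.3381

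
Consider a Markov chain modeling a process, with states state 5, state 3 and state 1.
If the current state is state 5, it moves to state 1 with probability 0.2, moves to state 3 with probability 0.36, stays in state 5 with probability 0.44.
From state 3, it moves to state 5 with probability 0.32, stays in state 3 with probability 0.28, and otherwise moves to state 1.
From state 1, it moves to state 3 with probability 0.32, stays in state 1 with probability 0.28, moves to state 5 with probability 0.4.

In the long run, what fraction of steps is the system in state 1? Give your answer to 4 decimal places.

Let the stationary distribution be π with π = πP and π_1 + π_2 + π_3 = 1.
π_1 = 0.44·π_1 + 0.32·π_2 + 0.4·π_3
π_2 = 0.36·π_1 + 0.28·π_2 + 0.32·π_3
Solving with the normalization constraint gives π = (0.3898, 0.3227, 0.2875).
So the stationary probability of state 1 is 0.2875.

0.2875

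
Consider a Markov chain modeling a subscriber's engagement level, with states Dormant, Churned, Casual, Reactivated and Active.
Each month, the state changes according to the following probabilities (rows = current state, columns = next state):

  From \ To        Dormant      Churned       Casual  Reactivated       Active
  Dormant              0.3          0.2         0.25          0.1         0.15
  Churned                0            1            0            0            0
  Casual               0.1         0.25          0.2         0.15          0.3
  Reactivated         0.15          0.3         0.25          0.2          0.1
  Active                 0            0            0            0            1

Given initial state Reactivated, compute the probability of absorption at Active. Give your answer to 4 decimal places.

Let h(s) be the probability of absorption at Active starting from transient state s. Then h(Active) = 1 and h(Churned) = 0. By first-step analysis:
h(Dormant) = 0.3·h(Dormant) + 0.2·0 + 0.25·h(Casual) + 0.1·h(Reactivated) + 0.15·1
h(Casual) = 0.1·h(Dormant) + 0.25·0 + 0.2·h(Casual) + 0.15·h(Reactivated) + 0.3·1
h(Reactivated) = 0.15·h(Dormant) + 0.3·0 + 0.25·h(Casual) + 0.2·h(Reactivated) + 0.1·1
Solving: h(Dormant) = 0.4445, h(Casual) = 0.4989, h(Reactivated) = 0.3642.
Starting from Reactivated, the probability is 0.3642.

0.3642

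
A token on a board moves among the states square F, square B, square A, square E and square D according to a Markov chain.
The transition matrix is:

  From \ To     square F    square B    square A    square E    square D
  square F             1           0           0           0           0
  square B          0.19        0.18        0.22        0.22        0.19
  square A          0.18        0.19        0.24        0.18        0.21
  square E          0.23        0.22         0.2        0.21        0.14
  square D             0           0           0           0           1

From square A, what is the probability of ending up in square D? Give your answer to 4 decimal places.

Let h(s) be the probability of absorption at square D starting from transient state s. Then h(square D) = 1 and h(square F) = 0. By first-step analysis:
h(square B) = 0.19·0 + 0.18·h(square B) + 0.22·h(square A) + 0.22·h(square E) + 0.19·1
h(square A) = 0.18·0 + 0.19·h(square B) + 0.24·h(square A) + 0.18·h(square E) + 0.21·1
h(square E) = 0.23·0 + 0.22·h(square B) + 0.2·h(square A) + 0.21·h(square E) + 0.14·1
Solving: h(square B) = 0.4839, h(square A) = 0.5012, h(square E) = 0.4389.
Starting from square A, the probability is 0.5012.

0.5012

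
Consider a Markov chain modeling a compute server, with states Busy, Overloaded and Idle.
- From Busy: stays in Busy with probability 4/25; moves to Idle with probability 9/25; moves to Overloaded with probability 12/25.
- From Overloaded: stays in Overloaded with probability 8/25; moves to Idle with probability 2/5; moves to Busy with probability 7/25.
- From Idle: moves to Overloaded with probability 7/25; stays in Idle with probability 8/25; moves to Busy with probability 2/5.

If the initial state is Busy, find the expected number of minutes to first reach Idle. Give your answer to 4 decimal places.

2.6557

Let t(s) be the expected number of minutes to first reach Idle from state s, with t(Idle) = 0. Conditioning on the first minute:
t(Busy) = 1 + 0.16·t(Busy) + 0.48·t(Overloaded)
t(Overloaded) = 1 + 0.28·t(Busy) + 0.32·t(Overloaded)
Solving: t(Busy) = 2.6557, t(Overloaded) = 2.5641.
Expected minutes from Busy to Idle: 2.6557.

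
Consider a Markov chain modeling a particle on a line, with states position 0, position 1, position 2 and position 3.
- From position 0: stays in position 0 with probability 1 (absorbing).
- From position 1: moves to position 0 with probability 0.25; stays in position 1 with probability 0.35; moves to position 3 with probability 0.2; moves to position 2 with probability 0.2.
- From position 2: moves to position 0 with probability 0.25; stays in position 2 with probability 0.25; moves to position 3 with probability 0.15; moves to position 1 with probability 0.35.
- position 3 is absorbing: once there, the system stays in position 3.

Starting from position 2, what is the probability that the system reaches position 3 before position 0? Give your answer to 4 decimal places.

Let h(s) be the probability of absorption at position 3 starting from transient state s. Then h(position 3) = 1 and h(position 0) = 0. By first-step analysis:
h(position 1) = 0.25·0 + 0.35·h(position 1) + 0.2·h(position 2) + 0.2·1
h(position 2) = 0.25·0 + 0.35·h(position 1) + 0.25·h(position 2) + 0.15·1
Solving: h(position 1) = 0.4311, h(position 2) = 0.4012.
Starting from position 2, the probability is 0.4012.

0.4012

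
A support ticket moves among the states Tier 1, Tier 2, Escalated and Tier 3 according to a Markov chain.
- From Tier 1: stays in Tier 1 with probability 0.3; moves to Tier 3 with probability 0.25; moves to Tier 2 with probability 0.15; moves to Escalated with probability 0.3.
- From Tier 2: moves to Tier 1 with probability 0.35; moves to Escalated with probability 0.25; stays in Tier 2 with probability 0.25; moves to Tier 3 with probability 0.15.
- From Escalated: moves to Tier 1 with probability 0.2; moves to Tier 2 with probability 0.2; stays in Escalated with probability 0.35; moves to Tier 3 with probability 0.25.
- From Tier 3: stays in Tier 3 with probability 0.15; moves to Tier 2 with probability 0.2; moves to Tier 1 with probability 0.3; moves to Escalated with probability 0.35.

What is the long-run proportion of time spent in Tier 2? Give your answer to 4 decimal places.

Let the stationary distribution be π with π = πP and π_1 + π_2 + π_3 + π_4 = 1.
π_1 = 0.3·π_1 + 0.35·π_2 + 0.2·π_3 + 0.3·π_4
π_2 = 0.15·π_1 + 0.25·π_2 + 0.2·π_3 + 0.2·π_4
π_3 = 0.3·π_1 + 0.25·π_2 + 0.35·π_3 + 0.35·π_4
Solving with the normalization constraint gives π = (0.2781, 0.1959, 0.3165, 0.2095).
So the stationary probability of Tier 2 is 0.1959.

0.1959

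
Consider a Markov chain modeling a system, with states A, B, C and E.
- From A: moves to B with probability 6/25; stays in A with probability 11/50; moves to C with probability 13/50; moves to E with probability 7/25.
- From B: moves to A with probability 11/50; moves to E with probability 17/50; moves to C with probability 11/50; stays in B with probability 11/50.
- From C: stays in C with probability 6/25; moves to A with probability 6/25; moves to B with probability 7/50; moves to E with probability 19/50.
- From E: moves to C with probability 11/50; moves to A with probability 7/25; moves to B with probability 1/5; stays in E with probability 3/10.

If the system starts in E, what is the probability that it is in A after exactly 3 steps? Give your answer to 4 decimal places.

0.2439

Propagate the distribution vector 3 steps from E.
After 0 steps: (0.0000, 0.0000, 0.0000, 1.0000)
After 1 step: (0.2800, 0.2000, 0.2200, 0.3000)
After 2 steps: (0.2424, 0.2020, 0.2356, 0.3200)
After 3 steps: (0.2439, 0.1996, 0.2344, 0.3221)
P(in A after 3 steps) = 0.2439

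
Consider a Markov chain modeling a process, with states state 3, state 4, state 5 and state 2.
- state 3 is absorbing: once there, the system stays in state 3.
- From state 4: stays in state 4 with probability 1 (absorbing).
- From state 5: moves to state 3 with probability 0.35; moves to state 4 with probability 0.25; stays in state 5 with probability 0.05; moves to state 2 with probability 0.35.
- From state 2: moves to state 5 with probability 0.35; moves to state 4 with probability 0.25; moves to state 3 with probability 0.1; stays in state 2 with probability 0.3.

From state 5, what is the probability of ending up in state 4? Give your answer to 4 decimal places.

0.4839

Let h(s) be the probability of absorption at state 4 starting from transient state s. Then h(state 4) = 1 and h(state 3) = 0. By first-step analysis:
h(state 5) = 0.35·0 + 0.25·1 + 0.05·h(state 5) + 0.35·h(state 2)
h(state 2) = 0.1·0 + 0.25·1 + 0.35·h(state 5) + 0.3·h(state 2)
Solving: h(state 5) = 0.4839, h(state 2) = 0.5991.
Starting from state 5, the probability is 0.4839.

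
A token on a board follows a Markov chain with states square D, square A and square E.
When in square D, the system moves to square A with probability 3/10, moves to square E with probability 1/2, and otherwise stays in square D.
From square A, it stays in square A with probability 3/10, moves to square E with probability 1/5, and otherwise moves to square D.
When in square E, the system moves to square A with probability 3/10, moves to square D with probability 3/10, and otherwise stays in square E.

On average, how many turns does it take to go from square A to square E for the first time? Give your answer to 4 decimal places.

3.1707

Let t(s) be the expected number of turns to first reach square E from state s, with t(square E) = 0. Conditioning on the first turn:
t(square D) = 1 + 0.2·t(square D) + 0.3·t(square A)
t(square A) = 1 + 0.5·t(square D) + 0.3·t(square A)
Solving: t(square D) = 2.4390, t(square A) = 3.1707.
Expected turns from square A to square E: 3.1707.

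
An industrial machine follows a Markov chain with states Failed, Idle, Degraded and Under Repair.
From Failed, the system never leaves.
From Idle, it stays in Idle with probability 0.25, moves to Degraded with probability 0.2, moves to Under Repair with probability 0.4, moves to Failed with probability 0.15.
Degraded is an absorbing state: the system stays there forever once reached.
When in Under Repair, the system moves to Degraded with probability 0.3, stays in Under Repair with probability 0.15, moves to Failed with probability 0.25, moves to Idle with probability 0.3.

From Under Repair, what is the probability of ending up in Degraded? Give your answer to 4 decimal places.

Let h(s) be the probability of absorption at Degraded starting from transient state s. Then h(Degraded) = 1 and h(Failed) = 0. By first-step analysis:
h(Idle) = 0.15·0 + 0.25·h(Idle) + 0.2·1 + 0.4·h(Under Repair)
h(Under Repair) = 0.25·0 + 0.3·h(Idle) + 0.3·1 + 0.15·h(Under Repair)
Solving: h(Idle) = 0.5604, h(Under Repair) = 0.5507.
Starting from Under Repair, the probability is 0.5507.

0.5507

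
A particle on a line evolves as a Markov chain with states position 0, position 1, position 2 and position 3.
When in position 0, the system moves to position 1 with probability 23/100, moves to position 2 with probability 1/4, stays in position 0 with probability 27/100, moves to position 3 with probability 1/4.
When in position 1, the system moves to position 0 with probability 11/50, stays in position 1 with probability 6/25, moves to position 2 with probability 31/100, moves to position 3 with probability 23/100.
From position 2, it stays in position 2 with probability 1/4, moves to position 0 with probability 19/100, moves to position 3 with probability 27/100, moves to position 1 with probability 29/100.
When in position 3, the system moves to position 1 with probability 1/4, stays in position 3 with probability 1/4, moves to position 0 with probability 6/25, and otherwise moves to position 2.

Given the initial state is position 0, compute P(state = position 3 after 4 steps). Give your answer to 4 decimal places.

Propagate the distribution vector 4 steps from position 0.
After 0 steps: (1.0000, 0.0000, 0.0000, 0.0000)
After 1 step: (0.2700, 0.2300, 0.2500, 0.2500)
After 2 steps: (0.2310, 0.2523, 0.2663, 0.2504)
After 3 steps: (0.2286, 0.2535, 0.2676, 0.2503)
After 4 steps: (0.2284, 0.2536, 0.2677, 0.2503)
P(in position 3 after 4 steps) = 0.2503

0.2503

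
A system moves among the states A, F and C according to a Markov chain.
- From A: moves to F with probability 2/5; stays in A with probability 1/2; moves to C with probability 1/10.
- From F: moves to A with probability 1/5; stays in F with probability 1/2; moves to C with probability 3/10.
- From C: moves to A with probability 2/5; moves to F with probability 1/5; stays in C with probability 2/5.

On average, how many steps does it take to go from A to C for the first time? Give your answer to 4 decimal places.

Let t(s) be the expected number of steps to first reach C from state s, with t(C) = 0. Conditioning on the first step:
t(A) = 1 + 0.5·t(A) + 0.4·t(F)
t(F) = 1 + 0.2·t(A) + 0.5·t(F)
Solving: t(A) = 5.2941, t(F) = 4.1176.
Expected steps from A to C: 5.2941.

5.2941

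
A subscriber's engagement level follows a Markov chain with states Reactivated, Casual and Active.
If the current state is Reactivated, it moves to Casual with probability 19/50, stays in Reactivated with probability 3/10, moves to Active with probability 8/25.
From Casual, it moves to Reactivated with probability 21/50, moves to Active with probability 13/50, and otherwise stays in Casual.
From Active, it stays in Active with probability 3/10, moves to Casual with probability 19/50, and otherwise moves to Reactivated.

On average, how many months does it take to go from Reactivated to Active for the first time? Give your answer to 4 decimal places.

3.3502

Let t(s) be the expected number of months to first reach Active from state s, with t(Active) = 0. Conditioning on the first month:
t(Reactivated) = 1 + 0.3·t(Reactivated) + 0.38·t(Casual)
t(Casual) = 1 + 0.42·t(Reactivated) + 0.32·t(Casual)
Solving: t(Reactivated) = 3.3502, t(Casual) = 3.5398.
Expected months from Reactivated to Active: 3.3502.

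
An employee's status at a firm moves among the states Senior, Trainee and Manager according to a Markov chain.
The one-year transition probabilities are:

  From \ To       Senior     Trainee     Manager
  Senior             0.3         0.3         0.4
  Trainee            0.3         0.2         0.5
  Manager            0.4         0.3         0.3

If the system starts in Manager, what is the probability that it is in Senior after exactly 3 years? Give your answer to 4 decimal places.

Propagate the distribution vector 3 years from Manager.
After 0 years: (0.0000, 0.0000, 1.0000)
After 1 year: (0.4000, 0.3000, 0.3000)
After 2 years: (0.3300, 0.2700, 0.4000)
After 3 years: (0.3400, 0.2730, 0.3870)
P(in Senior after 3 years) = 0.3400

0.3400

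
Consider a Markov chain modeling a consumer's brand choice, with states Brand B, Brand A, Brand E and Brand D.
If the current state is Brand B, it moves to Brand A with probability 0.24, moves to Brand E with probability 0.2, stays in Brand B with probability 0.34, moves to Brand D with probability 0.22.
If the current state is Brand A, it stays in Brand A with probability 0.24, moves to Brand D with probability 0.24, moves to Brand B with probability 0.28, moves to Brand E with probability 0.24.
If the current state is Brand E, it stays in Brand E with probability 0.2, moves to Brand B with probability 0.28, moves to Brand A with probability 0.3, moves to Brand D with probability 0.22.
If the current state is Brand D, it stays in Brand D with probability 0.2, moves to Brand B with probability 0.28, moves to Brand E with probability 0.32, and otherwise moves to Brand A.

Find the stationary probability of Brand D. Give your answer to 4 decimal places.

Let the stationary distribution be π with π = πP and π_1 + π_2 + π_3 + π_4 = 1.
π_1 = 0.34·π_1 + 0.28·π_2 + 0.28·π_3 + 0.28·π_4
π_2 = 0.24·π_1 + 0.24·π_2 + 0.3·π_3 + 0.2·π_4
π_3 = 0.2·π_1 + 0.24·π_2 + 0.2·π_3 + 0.32·π_4
Solving with the normalization constraint gives π = (0.2979, 0.2454, 0.2363, 0.2205).
So the stationary probability of Brand D is 0.2205.

0.2205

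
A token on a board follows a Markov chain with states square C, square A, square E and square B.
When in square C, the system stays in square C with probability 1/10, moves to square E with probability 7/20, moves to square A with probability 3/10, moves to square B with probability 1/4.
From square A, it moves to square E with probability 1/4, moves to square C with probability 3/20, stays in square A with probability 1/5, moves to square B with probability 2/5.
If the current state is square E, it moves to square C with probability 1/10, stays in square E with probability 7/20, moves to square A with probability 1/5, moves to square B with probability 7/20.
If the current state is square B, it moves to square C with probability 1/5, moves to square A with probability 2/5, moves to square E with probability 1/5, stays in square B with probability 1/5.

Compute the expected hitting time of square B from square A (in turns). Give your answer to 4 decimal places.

Let t(s) be the expected number of turns to first reach square B from state s, with t(square B) = 0. Conditioning on the first turn:
t(square C) = 1 + 0.1·t(square C) + 0.3·t(square A) + 0.35·t(square E)
t(square A) = 1 + 0.15·t(square C) + 0.2·t(square A) + 0.25·t(square E)
t(square E) = 1 + 0.1·t(square C) + 0.2·t(square A) + 0.35·t(square E)
Solving: t(square C) = 3.1344, t(square A) = 2.7318, t(square E) = 2.8613.
Expected turns from square A to square B: 2.7318.

2.7318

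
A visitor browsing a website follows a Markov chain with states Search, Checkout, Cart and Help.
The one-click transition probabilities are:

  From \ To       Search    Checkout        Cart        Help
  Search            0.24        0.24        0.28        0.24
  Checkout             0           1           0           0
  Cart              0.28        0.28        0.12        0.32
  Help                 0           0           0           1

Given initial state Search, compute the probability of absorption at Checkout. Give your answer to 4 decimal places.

0.4905

Let h(s) be the probability of absorption at Checkout starting from transient state s. Then h(Checkout) = 1 and h(Help) = 0. By first-step analysis:
h(Search) = 0.24·h(Search) + 0.24·1 + 0.28·h(Cart) + 0.24·0
h(Cart) = 0.28·h(Search) + 0.28·1 + 0.12·h(Cart) + 0.32·0
Solving: h(Search) = 0.4905, h(Cart) = 0.4743.
Starting from Search, the probability is 0.4905.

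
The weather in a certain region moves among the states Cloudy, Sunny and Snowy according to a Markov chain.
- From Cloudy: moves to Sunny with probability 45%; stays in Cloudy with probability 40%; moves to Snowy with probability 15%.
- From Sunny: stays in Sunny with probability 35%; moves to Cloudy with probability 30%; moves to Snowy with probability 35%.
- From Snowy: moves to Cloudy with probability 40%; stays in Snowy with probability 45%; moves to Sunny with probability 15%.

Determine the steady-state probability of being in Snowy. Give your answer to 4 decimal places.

0.3072

Let the stationary distribution be π with π = πP and π_1 + π_2 + π_3 = 1.
π_1 = 0.4·π_1 + 0.3·π_2 + 0.4·π_3
π_2 = 0.45·π_1 + 0.35·π_2 + 0.15·π_3
Solving with the normalization constraint gives π = (0.3675, 0.3253, 0.3072).
So the stationary probability of Snowy is 0.3072.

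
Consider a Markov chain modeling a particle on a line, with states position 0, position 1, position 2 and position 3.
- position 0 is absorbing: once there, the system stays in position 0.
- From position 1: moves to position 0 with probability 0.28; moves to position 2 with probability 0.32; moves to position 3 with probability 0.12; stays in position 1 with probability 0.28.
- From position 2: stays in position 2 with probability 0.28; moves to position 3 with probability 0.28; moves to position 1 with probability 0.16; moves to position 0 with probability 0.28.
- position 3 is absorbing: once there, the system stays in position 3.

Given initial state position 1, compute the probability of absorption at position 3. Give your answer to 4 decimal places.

Let h(s) be the probability of absorption at position 3 starting from transient state s. Then h(position 3) = 1 and h(position 0) = 0. By first-step analysis:
h(position 1) = 0.28·0 + 0.28·h(position 1) + 0.32·h(position 2) + 0.12·1
h(position 2) = 0.28·0 + 0.16·h(position 1) + 0.28·h(position 2) + 0.28·1
Solving: h(position 1) = 0.3767, h(position 2) = 0.4726.
Starting from position 1, the probability is 0.3767.

0.3767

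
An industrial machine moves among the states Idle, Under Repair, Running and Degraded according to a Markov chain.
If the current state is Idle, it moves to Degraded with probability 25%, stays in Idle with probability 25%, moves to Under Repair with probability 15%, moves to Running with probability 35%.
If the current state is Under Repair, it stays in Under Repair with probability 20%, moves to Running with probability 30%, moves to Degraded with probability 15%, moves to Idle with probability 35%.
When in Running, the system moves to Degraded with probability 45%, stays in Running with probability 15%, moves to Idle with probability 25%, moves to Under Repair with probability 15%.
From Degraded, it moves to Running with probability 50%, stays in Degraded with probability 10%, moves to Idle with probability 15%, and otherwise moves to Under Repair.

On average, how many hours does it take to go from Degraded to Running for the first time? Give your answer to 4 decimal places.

2.3573

Let t(s) be the expected number of hours to first reach Running from state s, with t(Running) = 0. Conditioning on the first hour:
t(Idle) = 1 + 0.25·t(Idle) + 0.15·t(Under Repair) + 0.25·t(Degraded)
t(Under Repair) = 1 + 0.35·t(Idle) + 0.2·t(Under Repair) + 0.15·t(Degraded)
t(Degraded) = 1 + 0.15·t(Idle) + 0.25·t(Under Repair) + 0.1·t(Degraded)
Solving: t(Idle) = 2.6931, t(Under Repair) = 2.8702, t(Degraded) = 2.3573.
Expected hours from Degraded to Running: 2.3573.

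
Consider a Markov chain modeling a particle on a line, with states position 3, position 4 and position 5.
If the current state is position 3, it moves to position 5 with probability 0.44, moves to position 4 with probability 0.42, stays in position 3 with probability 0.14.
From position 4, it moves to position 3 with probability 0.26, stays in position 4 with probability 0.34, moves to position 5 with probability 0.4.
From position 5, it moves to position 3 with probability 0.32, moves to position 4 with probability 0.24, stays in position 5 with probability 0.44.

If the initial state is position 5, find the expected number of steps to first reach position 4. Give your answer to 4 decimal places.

3.4624

Let t(s) be the expected number of steps to first reach position 4 from state s, with t(position 4) = 0. Conditioning on the first step:
t(position 3) = 1 + 0.14·t(position 3) + 0.44·t(position 5)
t(position 5) = 1 + 0.32·t(position 3) + 0.44·t(position 5)
Solving: t(position 3) = 2.9343, t(position 5) = 3.4624.
Expected steps from position 5 to position 4: 3.4624.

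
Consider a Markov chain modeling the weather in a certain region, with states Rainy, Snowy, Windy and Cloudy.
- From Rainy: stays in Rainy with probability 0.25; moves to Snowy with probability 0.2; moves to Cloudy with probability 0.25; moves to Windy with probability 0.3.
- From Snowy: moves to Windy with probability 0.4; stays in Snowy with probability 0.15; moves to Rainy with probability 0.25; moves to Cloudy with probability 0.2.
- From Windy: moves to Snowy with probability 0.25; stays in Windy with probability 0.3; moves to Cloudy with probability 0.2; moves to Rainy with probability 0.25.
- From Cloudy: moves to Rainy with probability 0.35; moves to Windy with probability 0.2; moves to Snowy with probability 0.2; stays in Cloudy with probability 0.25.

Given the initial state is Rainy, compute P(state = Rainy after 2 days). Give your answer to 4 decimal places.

Propagate the distribution vector 2 days from Rainy.
After 0 days: (1.0000, 0.0000, 0.0000, 0.0000)
After 1 day: (0.2500, 0.2000, 0.3000, 0.2500)
After 2 days: (0.2750, 0.2050, 0.2950, 0.2250)
P(in Rainy after 2 days) = 0.2750

0.2750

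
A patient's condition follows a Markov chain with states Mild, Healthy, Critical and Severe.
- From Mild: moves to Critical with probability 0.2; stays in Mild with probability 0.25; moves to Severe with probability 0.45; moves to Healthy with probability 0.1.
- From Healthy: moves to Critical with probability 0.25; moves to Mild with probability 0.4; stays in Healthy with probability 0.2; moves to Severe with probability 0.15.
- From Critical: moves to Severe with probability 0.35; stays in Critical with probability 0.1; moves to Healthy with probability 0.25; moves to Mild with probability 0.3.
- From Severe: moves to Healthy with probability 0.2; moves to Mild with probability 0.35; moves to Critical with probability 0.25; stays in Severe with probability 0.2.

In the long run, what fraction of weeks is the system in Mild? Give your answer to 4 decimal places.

Let the stationary distribution be π with π = πP and π_1 + π_2 + π_3 + π_4 = 1.
π_1 = 0.25·π_1 + 0.4·π_2 + 0.3·π_3 + 0.35·π_4
π_2 = 0.1·π_1 + 0.2·π_2 + 0.25·π_3 + 0.2·π_4
π_3 = 0.2·π_1 + 0.25·π_2 + 0.1·π_3 + 0.25·π_4
Solving with the normalization constraint gives π = (0.3170, 0.1785, 0.2036, 0.3009).
So the stationary probability of Mild is 0.3170.

0.3170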